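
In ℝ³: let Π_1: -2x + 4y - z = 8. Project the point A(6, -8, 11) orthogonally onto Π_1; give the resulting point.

Foot = A − λn with λ = (n·A − d)/|n|² = (-55 − 8)/21 = -3.
Foot = (6, -8, 11) − (-3)·(-2, 4, -1) = (0, 4, 8).

(0, 4, 8)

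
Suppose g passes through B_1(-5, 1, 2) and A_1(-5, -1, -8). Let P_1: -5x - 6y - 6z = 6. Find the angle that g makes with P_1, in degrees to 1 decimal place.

A direction vector for g is A_1 − B_1 = (0, -2, -10).
sin θ = |n·v| / (|n||v|) = |72| / (√97 · √104) = 0.71685.
θ ≈ 45.8°.

45.8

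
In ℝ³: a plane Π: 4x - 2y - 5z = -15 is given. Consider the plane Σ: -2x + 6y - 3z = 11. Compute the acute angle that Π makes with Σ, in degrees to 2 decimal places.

cos θ = |n₁·n₂| / (|n₁||n₂|) = |-5| / (√45 · √49).
θ = arccos(0.10648) ≈ 83.89°.

83.89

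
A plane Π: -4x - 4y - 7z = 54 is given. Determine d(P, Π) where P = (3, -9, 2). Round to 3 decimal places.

4.889

n·P − d = (-4)·(3) + (-4)·(-9) + (-7)·(2) − 54 = -44; |n| = √81.
Distance = |-44| / √81 = 44/√81 ≈ 4.889.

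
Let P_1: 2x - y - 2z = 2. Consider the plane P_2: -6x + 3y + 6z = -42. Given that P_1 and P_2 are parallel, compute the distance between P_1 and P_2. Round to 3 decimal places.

4.000

Rescale P_2 by 1/(-3): 2x - y - 2z = 14. Then distance = |2 − 14| / √9 ≈ 4.000.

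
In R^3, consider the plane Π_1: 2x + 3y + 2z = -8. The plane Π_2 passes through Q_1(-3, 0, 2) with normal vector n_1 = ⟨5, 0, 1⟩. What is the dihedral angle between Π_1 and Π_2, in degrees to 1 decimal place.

55.2

Π_2: n_1·r = n_1·Q_1 gives 5x + z = -13.
cos θ = |n₁·n₂| / (|n₁||n₂|) = |12| / (√17 · √26).
θ = arccos(0.57078) ≈ 55.2°.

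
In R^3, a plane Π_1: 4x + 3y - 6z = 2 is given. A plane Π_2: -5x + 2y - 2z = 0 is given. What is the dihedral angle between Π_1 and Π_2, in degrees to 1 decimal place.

87.4

cos θ = |n₁·n₂| / (|n₁||n₂|) = |-2| / (√61 · √33).
θ = arccos(0.04458) ≈ 87.4°.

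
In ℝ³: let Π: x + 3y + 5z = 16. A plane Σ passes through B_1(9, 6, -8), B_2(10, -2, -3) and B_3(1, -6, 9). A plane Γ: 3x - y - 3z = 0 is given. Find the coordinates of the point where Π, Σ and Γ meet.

(4, -6, 6)

B_1B_2 = (1, -8, 5), B_1B_3 = (-8, -12, 17); a normal to Σ is B_1B_2 × B_1B_3 = (-76, -57, -76).
Using B_1: Σ has equation -76x - 57y - 76z = -418.
Solving the 3×3 linear system x + 3y + 5z = 16, -76x - 57y - 76z = -418, 3x - y - 3z = 0 (e.g. by elimination or Cramer's rule, determinant = -38) gives (4, -6, 6).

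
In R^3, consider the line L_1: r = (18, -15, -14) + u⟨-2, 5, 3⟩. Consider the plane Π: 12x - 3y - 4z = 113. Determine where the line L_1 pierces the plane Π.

(10, 5, -2)

Substitute r = (18, -15, -14) + t(-2, 5, 3) into the plane: 317 + (-51)t = 113, so t = 4.
Intersection: (18, -15, -14) + 4·(-2, 5, 3) = (10, 5, -2).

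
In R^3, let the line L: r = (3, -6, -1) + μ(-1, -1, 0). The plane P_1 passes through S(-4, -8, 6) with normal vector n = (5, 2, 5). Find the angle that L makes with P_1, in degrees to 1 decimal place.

P_1: n·r = n·S gives 5x + 2y + 5z = -6.
sin θ = |n·v| / (|n||v|) = |-7| / (√54 · √2) = 0.67358.
θ ≈ 42.3°.

42.3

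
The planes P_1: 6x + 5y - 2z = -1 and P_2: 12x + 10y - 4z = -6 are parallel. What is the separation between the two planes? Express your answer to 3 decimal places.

0.248

Rescale P_2 by 1/2: 6x + 5y - 2z = -3. Then distance = |-1 − (-3)| / √65 ≈ 0.248.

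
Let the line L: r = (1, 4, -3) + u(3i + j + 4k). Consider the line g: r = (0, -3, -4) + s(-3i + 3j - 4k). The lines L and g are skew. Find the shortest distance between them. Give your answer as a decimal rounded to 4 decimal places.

Common perpendicular direction n = (3, 1, 4) × (-3, 3, -4) = (-16, 0, 12).
With w = (0, -3, -4) − (1, 4, -3) = (-1, -7, -1), w · n = 4.
Distance = |w · n| / |n| = |4| / √400 ≈ 0.2000.

0.2000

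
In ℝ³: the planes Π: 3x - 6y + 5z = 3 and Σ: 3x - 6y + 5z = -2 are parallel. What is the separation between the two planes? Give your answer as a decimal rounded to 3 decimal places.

Same normal n = (3, -6, 5) with |n| = √70; distance = |3 − (-2)| / |n| = 5/√70 ≈ 0.598.

0.598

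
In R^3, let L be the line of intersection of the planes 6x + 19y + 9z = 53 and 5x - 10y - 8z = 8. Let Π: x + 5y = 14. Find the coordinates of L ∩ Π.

(4, 2, -1)

Direction of L: (6, 19, 9) × (5, -10, -8) = (-62, 93, -155).
A point on L: solving the two plane equations with x = 0 gives (0, 8, -11).
Substitute r = (0, 8, -11) + t(-62, 93, -155) into the plane: 40 + 403t = 14, so t = -2/31.
Intersection: (0, 8, -11) + (-2/31)·(-62, 93, -155) = (4, 2, -1).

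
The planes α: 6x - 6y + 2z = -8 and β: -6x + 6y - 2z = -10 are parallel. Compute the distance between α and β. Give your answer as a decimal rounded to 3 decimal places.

Rescale β by 1/(-1): 6x - 6y + 2z = 10. Then distance = |-8 − 10| / √76 ≈ 2.065.

2.065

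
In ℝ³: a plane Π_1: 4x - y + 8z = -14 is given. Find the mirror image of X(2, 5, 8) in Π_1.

(-6, 7, -8)

λ = (n·X − d)/|n|² = (67 − (-14))/81 = 1.
Reflection = X − 2λn = (2, 5, 8) − 2·(4, -1, 8) = (-6, 7, -8).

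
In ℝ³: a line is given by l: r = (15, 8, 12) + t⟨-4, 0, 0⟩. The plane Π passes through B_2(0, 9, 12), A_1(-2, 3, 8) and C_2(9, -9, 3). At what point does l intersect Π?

(3, 8, 12)

B_2A_1 = (-2, -6, -4), B_2C_2 = (9, -18, -9); a normal to Π is B_2A_1 × B_2C_2 = (-18, -54, 90).
Using B_2: Π has equation -18x - 54y + 90z = 594.
Substitute r = (15, 8, 12) + t(-4, 0, 0) into the plane: 378 + 72t = 594, so t = 3.
Intersection: (15, 8, 12) + 3·(-4, 0, 0) = (3, 8, 12).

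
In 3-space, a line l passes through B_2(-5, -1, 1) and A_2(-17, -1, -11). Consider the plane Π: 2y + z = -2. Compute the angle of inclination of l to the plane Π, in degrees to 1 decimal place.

18.4

A direction vector for l is A_2 − B_2 = (-12, 0, -12).
sin θ = |n·v| / (|n||v|) = |-12| / (√5 · √288) = 0.31623.
θ ≈ 18.4°.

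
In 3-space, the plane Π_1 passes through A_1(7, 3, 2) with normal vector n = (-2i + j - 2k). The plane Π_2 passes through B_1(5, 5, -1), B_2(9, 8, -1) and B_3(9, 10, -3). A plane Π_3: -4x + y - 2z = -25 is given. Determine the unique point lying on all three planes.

Π_1: n·r = n·A_1 gives -2x + y - 2z = -15.
B_1B_2 = (4, 3, 0), B_1B_3 = (4, 5, -2); a normal to Π_2 is B_1B_2 × B_1B_3 = (-6, 8, 8).
Using B_1: Π_2 has equation -6x + 8y + 8z = 2.
Solving the 3×3 linear system -2x + y - 2z = -15, -6x + 8y + 8z = 2, -4x + y - 2z = -25 (e.g. by elimination or Cramer's rule, determinant = -48) gives (5, 1, 3).

(5, 1, 3)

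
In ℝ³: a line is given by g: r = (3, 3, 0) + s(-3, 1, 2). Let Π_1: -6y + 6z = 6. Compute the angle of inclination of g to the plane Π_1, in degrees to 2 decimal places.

sin θ = |n·v| / (|n||v|) = |6| / (√72 · √14) = 0.18898.
θ ≈ 10.89°.

10.89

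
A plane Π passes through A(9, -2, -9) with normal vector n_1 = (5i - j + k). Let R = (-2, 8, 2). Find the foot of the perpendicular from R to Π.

(8, 6, 4)

Π: n_1·r = n_1·A gives 5x - y + z = 38.
Foot = R − λn with λ = (n·R − d)/|n|² = (-16 − 38)/27 = -2.
Foot = (-2, 8, 2) − (-2)·(5, -1, 1) = (8, 6, 4).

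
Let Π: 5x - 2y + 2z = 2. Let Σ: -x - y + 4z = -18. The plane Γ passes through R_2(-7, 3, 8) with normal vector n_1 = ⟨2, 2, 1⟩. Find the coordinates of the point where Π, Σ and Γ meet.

(2, 0, -4)

Γ: n_1·r = n_1·R_2 gives 2x + 2y + z = 0.
Solving the 3×3 linear system 5x - 2y + 2z = 2, -x - y + 4z = -18, 2x + 2y + z = 0 (e.g. by elimination or Cramer's rule, determinant = -63) gives (2, 0, -4).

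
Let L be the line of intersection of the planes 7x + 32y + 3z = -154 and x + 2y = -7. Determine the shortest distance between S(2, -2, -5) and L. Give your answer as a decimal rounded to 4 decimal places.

3.0644

Direction of L: (7, 32, 3) × (1, 2, 0) = (-6, 3, -18).
A point on L: solving the two plane equations with x = 3 gives (3, -5, -5).
Taking (3, -5, -5) on L with direction v = (-6, 3, -18): w = S − (3, -5, -5) = (-1, 3, 0), and w × v = (-54, -18, 15).
Distance = |w × v| / |v| = √3465 / √369 ≈ 3.0644.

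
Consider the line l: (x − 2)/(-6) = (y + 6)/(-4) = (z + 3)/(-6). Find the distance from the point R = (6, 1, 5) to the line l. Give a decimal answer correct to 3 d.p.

3.920

l has direction (-6, -4, -6) through (2, -6, -3).
Taking (2, -6, -3) on l with direction v = (-6, -4, -6): w = R − (2, -6, -3) = (4, 7, 8), and w × v = (-10, -24, 26).
Distance = |w × v| / |v| = √1352 / √88 ≈ 3.920.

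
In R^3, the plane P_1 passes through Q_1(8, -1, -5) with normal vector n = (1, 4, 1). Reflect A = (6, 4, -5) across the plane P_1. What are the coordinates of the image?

P_1: n·r = n·Q_1 gives x + 4y + z = -1.
λ = (n·A − d)/|n|² = (17 − (-1))/18 = 1.
Reflection = A − 2λn = (6, 4, -5) − 2·(1, 4, 1) = (4, -4, -7).

(4, -4, -7)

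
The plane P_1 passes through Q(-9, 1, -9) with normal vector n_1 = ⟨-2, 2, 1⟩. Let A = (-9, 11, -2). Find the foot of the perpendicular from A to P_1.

(-3, 5, -5)

P_1: n_1·r = n_1·Q gives -2x + 2y + z = 11.
Foot = A − λn with λ = (n·A − d)/|n|² = (38 − 11)/9 = 3.
Foot = (-9, 11, -2) − 3·(-2, 2, 1) = (-3, 5, -5).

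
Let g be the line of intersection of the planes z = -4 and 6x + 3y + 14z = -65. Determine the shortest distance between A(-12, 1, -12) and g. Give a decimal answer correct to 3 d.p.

Direction of g: (0, 0, 1) × (6, 3, 14) = (-3, 6, 0).
A point on g: solving the two plane equations with x = 4 gives (4, -11, -4).
Taking (4, -11, -4) on g with direction v = (-3, 6, 0): w = A − (4, -11, -4) = (-16, 12, -8), and w × v = (48, 24, -60).
Distance = |w × v| / |v| = √6480 / √45 ≈ 12.000.

12.000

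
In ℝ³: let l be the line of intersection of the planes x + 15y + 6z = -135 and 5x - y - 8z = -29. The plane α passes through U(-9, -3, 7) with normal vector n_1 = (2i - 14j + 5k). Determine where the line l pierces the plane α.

(-12, -7, -3)

Direction of l: (1, 15, 6) × (5, -1, -8) = (-114, 38, -76).
A point on l: solving the two plane equations with x = -18 gives (-18, -5, -7).
α: n_1·r = n_1·U gives 2x - 14y + 5z = 59.
Substitute r = (-18, -5, -7) + t(-114, 38, -76) into the plane: -1 + (-1140)t = 59, so t = -1/19.
Intersection: (-18, -5, -7) + (-1/19)·(-114, 38, -76) = (-12, -7, -3).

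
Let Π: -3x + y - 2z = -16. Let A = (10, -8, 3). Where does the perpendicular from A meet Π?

Foot = A − λn with λ = (n·A − d)/|n|² = (-44 − (-16))/14 = -2.
Foot = (10, -8, 3) − (-2)·(-3, 1, -2) = (4, -6, -1).

(4, -6, -1)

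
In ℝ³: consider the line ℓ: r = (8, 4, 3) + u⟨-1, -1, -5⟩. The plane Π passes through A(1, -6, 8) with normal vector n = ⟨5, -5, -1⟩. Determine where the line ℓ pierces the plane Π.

Π: n·r = n·A gives 5x - 5y - z = 27.
Substitute r = (8, 4, 3) + t(-1, -1, -5) into the plane: 17 + 5t = 27, so t = 2.
Intersection: (8, 4, 3) + 2·(-1, -1, -5) = (6, 2, -7).

(6, 2, -7)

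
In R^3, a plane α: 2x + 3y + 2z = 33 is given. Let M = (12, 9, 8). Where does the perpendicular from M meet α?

Foot = M − λn with λ = (n·M − d)/|n|² = (67 − 33)/17 = 2.
Foot = (12, 9, 8) − 2·(2, 3, 2) = (8, 3, 4).

(8, 3, 4)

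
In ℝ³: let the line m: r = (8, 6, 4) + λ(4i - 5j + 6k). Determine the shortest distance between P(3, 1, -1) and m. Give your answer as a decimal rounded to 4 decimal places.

8.1782

Taking (8, 6, 4) on m with direction v = (4, -5, 6): w = P − (8, 6, 4) = (-5, -5, -5), and w × v = (-55, 10, 45).
Distance = |w × v| / |v| = √5150 / √77 ≈ 8.1782.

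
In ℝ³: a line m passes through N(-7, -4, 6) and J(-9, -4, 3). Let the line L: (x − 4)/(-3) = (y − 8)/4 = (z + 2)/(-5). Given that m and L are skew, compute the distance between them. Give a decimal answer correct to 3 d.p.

A direction vector for m is J − N = (-2, 0, -3).
L has direction (-3, 4, -5) through (4, 8, -2).
Common perpendicular direction n = (-2, 0, -3) × (-3, 4, -5) = (12, -1, -8).
With w = (4, 8, -2) − (-7, -4, 6) = (11, 12, -8), w · n = 184.
Distance = |w · n| / |n| = |184| / √209 ≈ 12.728.

12.728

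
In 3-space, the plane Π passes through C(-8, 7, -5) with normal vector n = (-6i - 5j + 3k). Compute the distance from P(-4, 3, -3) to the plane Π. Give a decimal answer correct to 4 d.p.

0.2390

Π: n·r = n·C gives -6x - 5y + 3z = -2.
n·P − d = (-6)·(-4) + (-5)·(3) + (3)·(-3) − (-2) = 2; |n| = √70.
Distance = |2| / √70 = 2/√70 ≈ 0.2390.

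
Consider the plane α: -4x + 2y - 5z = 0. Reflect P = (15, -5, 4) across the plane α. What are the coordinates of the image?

(-1, 3, -16)

λ = (n·P − d)/|n|² = (-90 − 0)/45 = -2.
Reflection = P − 2λn = (15, -5, 4) − (-4)·(-4, 2, -5) = (-1, 3, -16).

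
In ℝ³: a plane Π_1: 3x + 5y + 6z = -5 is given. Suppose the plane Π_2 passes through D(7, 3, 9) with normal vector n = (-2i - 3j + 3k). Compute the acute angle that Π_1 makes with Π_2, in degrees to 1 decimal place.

85.6

Π_2: n·r = n·D gives -2x - 3y + 3z = 4.
cos θ = |n₁·n₂| / (|n₁||n₂|) = |-3| / (√70 · √22).
θ = arccos(0.07645) ≈ 85.6°.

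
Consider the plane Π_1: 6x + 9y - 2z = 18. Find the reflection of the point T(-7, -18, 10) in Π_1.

λ = (n·T − d)/|n|² = (-224 − 18)/121 = -2.
Reflection = T − 2λn = (-7, -18, 10) − (-4)·(6, 9, -2) = (17, 18, 2).

(17, 18, 2)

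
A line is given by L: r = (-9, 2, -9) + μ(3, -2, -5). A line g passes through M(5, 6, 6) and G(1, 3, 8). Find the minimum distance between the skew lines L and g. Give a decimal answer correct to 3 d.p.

15.987

A direction vector for g is G − M = (-4, -3, 2).
Common perpendicular direction n = (3, -2, -5) × (-4, -3, 2) = (-19, 14, -17).
With w = (5, 6, 6) − (-9, 2, -9) = (14, 4, 15), w · n = -465.
Distance = |w · n| / |n| = |-465| / √846 ≈ 15.987.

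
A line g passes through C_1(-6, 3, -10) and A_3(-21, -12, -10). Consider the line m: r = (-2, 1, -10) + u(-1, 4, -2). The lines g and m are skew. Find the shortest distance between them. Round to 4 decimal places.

A direction vector for g is A_3 − C_1 = (-15, -15, 0).
Common perpendicular direction n = (-15, -15, 0) × (-1, 4, -2) = (30, -30, -75).
With w = (-2, 1, -10) − (-6, 3, -10) = (4, -2, 0), w · n = 180.
Distance = |w · n| / |n| = |180| / √7425 ≈ 2.0889.

2.0889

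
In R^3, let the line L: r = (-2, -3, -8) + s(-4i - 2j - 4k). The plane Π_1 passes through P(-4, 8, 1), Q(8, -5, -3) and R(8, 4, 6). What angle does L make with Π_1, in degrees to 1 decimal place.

6.0

PQ = (12, -13, -4), PR = (12, -4, 5); a normal to Π_1 is PQ × PR = (-81, -108, 108).
Using P: Π_1 has equation -81x - 108y + 108z = -432.
sin θ = |n·v| / (|n||v|) = |108| / (√29889 · √36) = 0.10412.
θ ≈ 6.0°.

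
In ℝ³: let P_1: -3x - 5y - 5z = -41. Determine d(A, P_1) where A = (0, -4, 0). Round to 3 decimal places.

7.942

n·A − d = (-3)·(0) + (-5)·(-4) + (-5)·(0) − (-41) = 61; |n| = √59.
Distance = |61| / √59 = 61/√59 ≈ 7.942.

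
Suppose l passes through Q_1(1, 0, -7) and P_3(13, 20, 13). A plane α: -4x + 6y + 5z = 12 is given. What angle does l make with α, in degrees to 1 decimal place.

A direction vector for l is P_3 − Q_1 = (12, 20, 20).
sin θ = |n·v| / (|n||v|) = |172| / (√77 · √944) = 0.63797.
θ ≈ 39.6°.

39.6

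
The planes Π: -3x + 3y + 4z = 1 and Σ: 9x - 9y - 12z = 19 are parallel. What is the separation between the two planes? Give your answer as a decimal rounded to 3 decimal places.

Rescale Σ by 1/(-3): -3x + 3y + 4z = -19/3. Then distance = |1 − (-19/3)| / √34 ≈ 1.258.

1.258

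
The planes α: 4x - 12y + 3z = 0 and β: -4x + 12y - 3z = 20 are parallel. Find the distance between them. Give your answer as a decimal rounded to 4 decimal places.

Rescale β by 1/(-1): 4x - 12y + 3z = -20. Then distance = |0 − (-20)| / √169 ≈ 1.5385.

1.5385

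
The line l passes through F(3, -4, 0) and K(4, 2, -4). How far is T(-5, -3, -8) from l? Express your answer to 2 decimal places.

10.58

A direction vector for l is K − F = (1, 6, -4).
Taking (3, -4, 0) on l with direction v = (1, 6, -4): w = T − (3, -4, 0) = (-8, 1, -8), and w × v = (44, -40, -49).
Distance = |w × v| / |v| = √5937 / √53 ≈ 10.58.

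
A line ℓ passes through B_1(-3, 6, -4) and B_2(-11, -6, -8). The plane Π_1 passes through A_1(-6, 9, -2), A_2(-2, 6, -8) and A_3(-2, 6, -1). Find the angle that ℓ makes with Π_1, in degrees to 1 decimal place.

74.2

A direction vector for ℓ is B_2 − B_1 = (-8, -12, -4).
A_1A_2 = (4, -3, -6), A_1A_3 = (4, -3, 1); a normal to Π_1 is A_1A_2 × A_1A_3 = (-21, -28, 0).
Using A_1: Π_1 has equation -21x - 28y = -126.
sin θ = |n·v| / (|n||v|) = |504| / (√1225 · √224) = 0.96214.
θ ≈ 74.2°.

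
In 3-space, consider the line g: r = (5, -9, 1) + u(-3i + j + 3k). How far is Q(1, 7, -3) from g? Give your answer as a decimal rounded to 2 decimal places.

Taking (5, -9, 1) on g with direction v = (-3, 1, 3): w = Q − (5, -9, 1) = (-4, 16, -4), and w × v = (52, 24, 44).
Distance = |w × v| / |v| = √5216 / √19 ≈ 16.57.

16.57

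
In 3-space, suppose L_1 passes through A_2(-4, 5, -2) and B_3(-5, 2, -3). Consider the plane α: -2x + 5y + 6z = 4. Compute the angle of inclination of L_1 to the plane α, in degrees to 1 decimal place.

A direction vector for L_1 is B_3 − A_2 = (-1, -3, -1).
sin θ = |n·v| / (|n||v|) = |-19| / (√65 · √11) = 0.71056.
θ ≈ 45.3°.

45.3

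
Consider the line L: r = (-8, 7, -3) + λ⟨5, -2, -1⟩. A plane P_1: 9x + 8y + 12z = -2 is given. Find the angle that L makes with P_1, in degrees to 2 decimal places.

sin θ = |n·v| / (|n||v|) = |17| / (√289 · √30) = 0.18257.
θ ≈ 10.52°.

10.52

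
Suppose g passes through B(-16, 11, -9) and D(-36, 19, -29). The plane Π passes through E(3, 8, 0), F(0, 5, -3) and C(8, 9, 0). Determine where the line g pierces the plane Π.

A direction vector for g is D − B = (-20, 8, -20).
EF = (-3, -3, -3), EC = (5, 1, 0); a normal to Π is EF × EC = (3, -15, 12).
Using E: Π has equation 3x - 15y + 12z = -111.
Substitute r = (-16, 11, -9) + t(-20, 8, -20) into the plane: -321 + (-420)t = -111, so t = -1/2.
Intersection: (-16, 11, -9) + (-1/2)·(-20, 8, -20) = (-6, 7, 1).

(-6, 7, 1)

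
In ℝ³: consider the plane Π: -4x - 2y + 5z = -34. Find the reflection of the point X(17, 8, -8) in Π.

(1, 0, 12)

λ = (n·X − d)/|n|² = (-124 − (-34))/45 = -2.
Reflection = X − 2λn = (17, 8, -8) − (-4)·(-4, -2, 5) = (1, 0, 12).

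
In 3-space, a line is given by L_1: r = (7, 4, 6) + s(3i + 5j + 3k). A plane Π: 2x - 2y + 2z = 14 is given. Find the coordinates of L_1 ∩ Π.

(1, -6, 0)

Substitute r = (7, 4, 6) + t(3, 5, 3) into the plane: 18 + 2t = 14, so t = -2.
Intersection: (7, 4, 6) + (-2)·(3, 5, 3) = (1, -6, 0).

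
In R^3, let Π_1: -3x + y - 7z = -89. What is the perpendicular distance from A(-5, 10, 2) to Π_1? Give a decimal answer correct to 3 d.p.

13.019

n·A − d = (-3)·(-5) + (1)·(10) + (-7)·(2) − (-89) = 100; |n| = √59.
Distance = |100| / √59 = 100/√59 ≈ 13.019.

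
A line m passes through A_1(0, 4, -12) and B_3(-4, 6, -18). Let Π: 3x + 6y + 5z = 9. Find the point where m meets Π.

(6, 1, -3)

A direction vector for m is B_3 − A_1 = (-4, 2, -6).
Substitute r = (0, 4, -12) + t(-4, 2, -6) into the plane: -36 + (-30)t = 9, so t = -3/2.
Intersection: (0, 4, -12) + (-3/2)·(-4, 2, -6) = (6, 1, -3).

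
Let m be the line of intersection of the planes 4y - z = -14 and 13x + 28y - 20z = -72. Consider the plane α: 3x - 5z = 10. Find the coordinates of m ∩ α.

Direction of m: (0, 4, -1) × (13, 28, -20) = (-52, -13, -52).
A point on m: solving the two plane equations with x = -12 gives (-12, -7, -14).
Substitute r = (-12, -7, -14) + t(-52, -13, -52) into the plane: 34 + 104t = 10, so t = -3/13.
Intersection: (-12, -7, -14) + (-3/13)·(-52, -13, -52) = (0, -4, -2).

(0, -4, -2)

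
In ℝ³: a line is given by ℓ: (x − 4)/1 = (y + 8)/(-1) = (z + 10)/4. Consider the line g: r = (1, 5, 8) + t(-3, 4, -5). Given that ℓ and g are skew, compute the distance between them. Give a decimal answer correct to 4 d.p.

ℓ has direction (1, -1, 4) through (4, -8, -10).
Common perpendicular direction n = (1, -1, 4) × (-3, 4, -5) = (-11, -7, 1).
With w = (1, 5, 8) − (4, -8, -10) = (-3, 13, 18), w · n = -40.
Distance = |w · n| / |n| = |-40| / √171 ≈ 3.0589.

3.0589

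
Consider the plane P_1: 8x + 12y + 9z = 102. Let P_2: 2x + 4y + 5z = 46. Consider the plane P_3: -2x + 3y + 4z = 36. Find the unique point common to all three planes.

Solving the 3×3 linear system 8x + 12y + 9z = 102, 2x + 4y + 5z = 46, -2x + 3y + 4z = 36 (e.g. by elimination or Cramer's rule, determinant = -82) gives (0, 4, 6).

(0, 4, 6)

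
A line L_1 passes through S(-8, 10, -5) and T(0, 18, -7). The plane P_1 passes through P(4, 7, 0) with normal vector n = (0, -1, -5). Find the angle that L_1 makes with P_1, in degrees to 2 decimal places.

1.96

A direction vector for L_1 is T − S = (8, 8, -2).
P_1: n·r = n·P gives -y - 5z = -7.
sin θ = |n·v| / (|n||v|) = |2| / (√26 · √132) = 0.03414.
θ ≈ 1.96°.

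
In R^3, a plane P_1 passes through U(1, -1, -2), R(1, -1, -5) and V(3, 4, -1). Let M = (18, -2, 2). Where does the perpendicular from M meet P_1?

(3, 4, 2)

UR = (0, 0, -3), UV = (2, 5, 1); a normal to P_1 is UR × UV = (15, -6, 0).
Using U: P_1 has equation 15x - 6y = 21.
Foot = M − λn with λ = (n·M − d)/|n|² = (282 − 21)/261 = 1.
Foot = (18, -2, 2) − 1·(15, -6, 0) = (3, 4, 2).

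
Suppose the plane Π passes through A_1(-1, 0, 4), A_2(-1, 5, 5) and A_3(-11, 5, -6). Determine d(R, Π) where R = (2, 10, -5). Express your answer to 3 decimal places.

A_1A_2 = (0, 5, 1), A_1A_3 = (-10, 5, -10); a normal to Π is A_1A_2 × A_1A_3 = (-55, -10, 50).
Using A_1: Π has equation -55x - 10y + 50z = 255.
n·R − d = (-55)·(2) + (-10)·(10) + (50)·(-5) − 255 = -715; |n| = √5625.
Distance = |-715| / √5625 = 715/√5625 ≈ 9.533.

9.533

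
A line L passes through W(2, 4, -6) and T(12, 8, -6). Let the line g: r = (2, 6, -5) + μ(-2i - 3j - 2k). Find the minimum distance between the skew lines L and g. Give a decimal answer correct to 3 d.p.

0.585

A direction vector for L is T − W = (10, 4, 0).
Common perpendicular direction n = (10, 4, 0) × (-2, -3, -2) = (-8, 20, -22).
With w = (2, 6, -5) − (2, 4, -6) = (0, 2, 1), w · n = 18.
Distance = |w · n| / |n| = |18| / √948 ≈ 0.585.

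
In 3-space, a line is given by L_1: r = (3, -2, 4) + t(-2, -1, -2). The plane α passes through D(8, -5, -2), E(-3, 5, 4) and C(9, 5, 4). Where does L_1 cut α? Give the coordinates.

DE = (-11, 10, 6), DC = (1, 10, 6); a normal to α is DE × DC = (0, 72, -120).
Using D: α has equation 72y - 120z = -120.
Substitute r = (3, -2, 4) + t(-2, -1, -2) into the plane: -624 + 168t = -120, so t = 3.
Intersection: (3, -2, 4) + 3·(-2, -1, -2) = (-3, -5, -2).

(-3, -5, -2)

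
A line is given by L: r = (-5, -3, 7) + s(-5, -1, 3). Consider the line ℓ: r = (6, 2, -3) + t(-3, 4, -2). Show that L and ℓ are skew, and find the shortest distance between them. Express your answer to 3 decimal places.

Common perpendicular direction n = (-5, -1, 3) × (-3, 4, -2) = (-10, -19, -23).
With w = (6, 2, -3) − (-5, -3, 7) = (11, 5, -10), w · n = 25.
Since n ≠ 0 the lines are not parallel, and w · n = 25 ≠ 0 so they do not intersect; hence they are skew.
Distance = |w · n| / |n| = |25| / √990 ≈ 0.795.

0.795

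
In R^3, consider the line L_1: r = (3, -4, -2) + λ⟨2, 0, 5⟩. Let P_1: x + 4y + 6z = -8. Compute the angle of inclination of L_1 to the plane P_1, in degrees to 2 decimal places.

sin θ = |n·v| / (|n||v|) = |32| / (√53 · √29) = 0.81623.
θ ≈ 54.71°.

54.71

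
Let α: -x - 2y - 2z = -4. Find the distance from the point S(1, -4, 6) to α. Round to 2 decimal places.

0.33

n·S − d = (-1)·(1) + (-2)·(-4) + (-2)·(6) − (-4) = -1; |n| = √9.
Distance = |-1| / √9 = 1/√9 ≈ 0.33.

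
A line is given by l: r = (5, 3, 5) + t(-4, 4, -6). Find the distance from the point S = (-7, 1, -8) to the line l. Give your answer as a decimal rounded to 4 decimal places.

Taking (5, 3, 5) on l with direction v = (-4, 4, -6): w = S − (5, 3, 5) = (-12, -2, -13), and w × v = (64, -20, -56).
Distance = |w × v| / |v| = √7632 / √68 ≈ 10.5941.

10.5941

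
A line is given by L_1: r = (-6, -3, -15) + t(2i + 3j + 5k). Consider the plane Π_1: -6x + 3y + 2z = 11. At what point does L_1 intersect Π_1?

(-2, 3, -5)

Substitute r = (-6, -3, -15) + t(2, 3, 5) into the plane: -3 + 7t = 11, so t = 2.
Intersection: (-6, -3, -15) + 2·(2, 3, 5) = (-2, 3, -5).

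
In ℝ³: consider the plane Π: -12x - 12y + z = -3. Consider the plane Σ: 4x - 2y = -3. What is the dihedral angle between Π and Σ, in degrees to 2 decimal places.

cos θ = |n₁·n₂| / (|n₁||n₂|) = |-24| / (√289 · √20).
θ = arccos(0.31568) ≈ 71.60°.

71.60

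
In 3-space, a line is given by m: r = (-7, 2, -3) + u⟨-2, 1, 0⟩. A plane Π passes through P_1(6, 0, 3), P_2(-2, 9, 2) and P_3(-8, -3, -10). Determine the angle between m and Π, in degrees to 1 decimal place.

18.4

P_1P_2 = (-8, 9, -1), P_1P_3 = (-14, -3, -13); a normal to Π is P_1P_2 × P_1P_3 = (-120, -90, 150).
Using P_1: Π has equation -120x - 90y + 150z = -270.
sin θ = |n·v| / (|n||v|) = |150| / (√45000 · √5) = 0.31623.
θ ≈ 18.4°.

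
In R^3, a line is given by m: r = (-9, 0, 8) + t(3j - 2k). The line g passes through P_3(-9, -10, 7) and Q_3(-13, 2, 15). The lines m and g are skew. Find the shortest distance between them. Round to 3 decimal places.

A direction vector for g is Q_3 − P_3 = (-4, 12, 8).
Common perpendicular direction n = (0, 3, -2) × (-4, 12, 8) = (48, 8, 12).
With w = (-9, -10, 7) − (-9, 0, 8) = (0, -10, -1), w · n = -92.
Distance = |w · n| / |n| = |-92| / √2512 ≈ 1.836.

1.836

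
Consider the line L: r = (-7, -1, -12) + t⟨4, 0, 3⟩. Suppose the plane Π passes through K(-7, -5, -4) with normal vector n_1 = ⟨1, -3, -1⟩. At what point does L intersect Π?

(9, -1, 0)

Π: n_1·r = n_1·K gives x - 3y - z = 12.
Substitute r = (-7, -1, -12) + t(4, 0, 3) into the plane: 8 + 1t = 12, so t = 4.
Intersection: (-7, -1, -12) + 4·(4, 0, 3) = (9, -1, 0).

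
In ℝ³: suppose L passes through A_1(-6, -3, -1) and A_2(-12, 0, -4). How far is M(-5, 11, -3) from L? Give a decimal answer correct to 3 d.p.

12.974

A direction vector for L is A_2 − A_1 = (-6, 3, -3).
Taking (-6, -3, -1) on L with direction v = (-6, 3, -3): w = M − (-6, -3, -1) = (1, 14, -2), and w × v = (-36, 15, 87).
Distance = |w × v| / |v| = √9090 / √54 ≈ 12.974.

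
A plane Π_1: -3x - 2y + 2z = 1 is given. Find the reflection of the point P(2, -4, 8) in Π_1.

(8, 0, 4)

λ = (n·P − d)/|n|² = (18 − 1)/17 = 1.
Reflection = P − 2λn = (2, -4, 8) − 2·(-3, -2, 2) = (8, 0, 4).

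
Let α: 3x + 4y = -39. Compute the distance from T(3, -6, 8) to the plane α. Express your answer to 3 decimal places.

n·T − d = (3)·(3) + (4)·(-6) + (0)·(8) − (-39) = 24; |n| = √25.
Distance = |24| / √25 = 24/√25 ≈ 4.800.

4.800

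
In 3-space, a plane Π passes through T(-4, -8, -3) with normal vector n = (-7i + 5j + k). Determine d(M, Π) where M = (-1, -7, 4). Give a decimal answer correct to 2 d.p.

Π: n·r = n·T gives -7x + 5y + z = -15.
n·M − d = (-7)·(-1) + (5)·(-7) + (1)·(4) − (-15) = -9; |n| = √75.
Distance = |-9| / √75 = 9/√75 ≈ 1.04.

1.04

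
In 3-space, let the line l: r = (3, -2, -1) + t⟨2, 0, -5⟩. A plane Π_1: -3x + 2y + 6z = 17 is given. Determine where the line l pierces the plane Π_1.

(1, -2, 4)

Substitute r = (3, -2, -1) + t(2, 0, -5) into the plane: -19 + (-36)t = 17, so t = -1.
Intersection: (3, -2, -1) + (-1)·(2, 0, -5) = (1, -2, 4).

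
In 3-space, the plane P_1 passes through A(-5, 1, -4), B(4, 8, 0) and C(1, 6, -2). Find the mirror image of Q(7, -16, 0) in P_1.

(-17, 8, 12)

AB = (9, 7, 4), AC = (6, 5, 2); a normal to P_1 is AB × AC = (-6, 6, 3).
Using A: P_1 has equation -6x + 6y + 3z = 24.
λ = (n·Q − d)/|n|² = (-138 − 24)/81 = -2.
Reflection = Q − 2λn = (7, -16, 0) − (-4)·(-6, 6, 3) = (-17, 8, 12).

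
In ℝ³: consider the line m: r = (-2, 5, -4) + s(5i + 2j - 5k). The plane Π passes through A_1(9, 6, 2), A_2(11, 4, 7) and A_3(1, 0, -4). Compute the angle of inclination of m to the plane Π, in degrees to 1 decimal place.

43.9

A_1A_2 = (2, -2, 5), A_1A_3 = (-8, -6, -6); a normal to Π is A_1A_2 × A_1A_3 = (42, -28, -28).
Using A_1: Π has equation 42x - 28y - 28z = 154.
sin θ = |n·v| / (|n||v|) = |294| / (√3332 · √54) = 0.69310.
θ ≈ 43.9°.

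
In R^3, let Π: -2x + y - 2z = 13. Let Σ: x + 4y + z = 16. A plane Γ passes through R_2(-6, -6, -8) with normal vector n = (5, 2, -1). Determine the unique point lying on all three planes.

(-8, 5, 4)

Γ: n·r = n·R_2 gives 5x + 2y - z = -34.
Solving the 3×3 linear system -2x + y - 2z = 13, x + 4y + z = 16, 5x + 2y - z = -34 (e.g. by elimination or Cramer's rule, determinant = 54) gives (-8, 5, 4).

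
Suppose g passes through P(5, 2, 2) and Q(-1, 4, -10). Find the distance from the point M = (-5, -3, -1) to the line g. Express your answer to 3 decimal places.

A direction vector for g is Q − P = (-6, 2, -12).
Taking (5, 2, 2) on g with direction v = (-6, 2, -12): w = M − (5, 2, 2) = (-10, -5, -3), and w × v = (66, -102, -50).
Distance = |w × v| / |v| = √17260 / √184 ≈ 9.685.

9.685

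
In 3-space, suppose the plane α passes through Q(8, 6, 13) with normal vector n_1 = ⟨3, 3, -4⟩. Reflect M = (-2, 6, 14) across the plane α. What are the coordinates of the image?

(4, 12, 6)

α: n_1·r = n_1·Q gives 3x + 3y - 4z = -10.
λ = (n·M − d)/|n|² = (-44 − (-10))/34 = -1.
Reflection = M − 2λn = (-2, 6, 14) − (-2)·(3, 3, -4) = (4, 12, 6).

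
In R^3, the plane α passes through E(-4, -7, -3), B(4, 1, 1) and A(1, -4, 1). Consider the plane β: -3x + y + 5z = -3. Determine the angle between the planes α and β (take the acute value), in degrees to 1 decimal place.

EB = (8, 8, 4), EA = (5, 3, 4); a normal to α is EB × EA = (20, -12, -16).
Using E: α has equation 20x - 12y - 16z = 52.
cos θ = |n₁·n₂| / (|n₁||n₂|) = |-152| / (√800 · √35).
θ = arccos(0.90837) ≈ 24.7°.

24.7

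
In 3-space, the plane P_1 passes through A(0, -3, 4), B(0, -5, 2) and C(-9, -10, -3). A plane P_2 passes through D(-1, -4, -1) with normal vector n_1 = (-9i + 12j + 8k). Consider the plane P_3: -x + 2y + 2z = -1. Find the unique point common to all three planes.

AB = (0, -2, -2), AC = (-9, -7, -7); a normal to P_1 is AB × AC = (0, 18, -18).
Using A: P_1 has equation 18y - 18z = -126.
P_2: n_1·r = n_1·D gives -9x + 12y + 8z = -47.
Solving the 3×3 linear system 18y - 18z = -126, -9x + 12y + 8z = -47, -x + 2y + 2z = -1 (e.g. by elimination or Cramer's rule, determinant = 288) gives (7, -2, 5).

(7, -2, 5)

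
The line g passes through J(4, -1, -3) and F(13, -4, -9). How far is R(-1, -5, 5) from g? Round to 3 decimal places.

7.275

A direction vector for g is F − J = (9, -3, -6).
Taking (4, -1, -3) on g with direction v = (9, -3, -6): w = R − (4, -1, -3) = (-5, -4, 8), and w × v = (48, 42, 51).
Distance = |w × v| / |v| = √6669 / √126 ≈ 7.275.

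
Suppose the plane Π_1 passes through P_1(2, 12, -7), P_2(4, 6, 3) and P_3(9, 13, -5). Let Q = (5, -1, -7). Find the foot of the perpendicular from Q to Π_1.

(2, 8, -1)

P_1P_2 = (2, -6, 10), P_1P_3 = (7, 1, 2); a normal to Π_1 is P_1P_2 × P_1P_3 = (-22, 66, 44).
Using P_1: Π_1 has equation -22x + 66y + 44z = 440.
Foot = Q − λn with λ = (n·Q − d)/|n|² = (-484 − 440)/6776 = -3/22.
Foot = (5, -1, -7) − (-3/22)·(-22, 66, 44) = (2, 8, -1).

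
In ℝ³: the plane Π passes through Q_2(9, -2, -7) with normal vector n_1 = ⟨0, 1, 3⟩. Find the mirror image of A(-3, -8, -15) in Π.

(-3, -2, 3)

Π: n_1·r = n_1·Q_2 gives y + 3z = -23.
λ = (n·A − d)/|n|² = (-53 − (-23))/10 = -3.
Reflection = A − 2λn = (-3, -8, -15) − (-6)·(0, 1, 3) = (-3, -2, 3).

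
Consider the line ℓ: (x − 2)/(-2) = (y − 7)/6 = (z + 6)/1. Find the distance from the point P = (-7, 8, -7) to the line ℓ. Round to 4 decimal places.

ℓ has direction (-2, 6, 1) through (2, 7, -6).
Taking (2, 7, -6) on ℓ with direction v = (-2, 6, 1): w = P − (2, 7, -6) = (-9, 1, -1), and w × v = (7, 11, -52).
Distance = |w × v| / |v| = √2874 / √41 ≈ 8.3724.

8.3724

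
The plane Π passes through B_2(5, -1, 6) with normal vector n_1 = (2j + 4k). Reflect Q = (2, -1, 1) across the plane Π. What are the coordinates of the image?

(2, 3, 9)

Π: n_1·r = n_1·B_2 gives 2y + 4z = 22.
λ = (n·Q − d)/|n|² = (2 − 22)/20 = -1.
Reflection = Q − 2λn = (2, -1, 1) − (-2)·(0, 2, 4) = (2, 3, 9).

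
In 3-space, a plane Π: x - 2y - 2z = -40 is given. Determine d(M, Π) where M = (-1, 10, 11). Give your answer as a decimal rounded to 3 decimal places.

n·M − d = (1)·(-1) + (-2)·(10) + (-2)·(11) − (-40) = -3; |n| = √9.
Distance = |-3| / √9 = 3/√9 ≈ 1.000.

1.000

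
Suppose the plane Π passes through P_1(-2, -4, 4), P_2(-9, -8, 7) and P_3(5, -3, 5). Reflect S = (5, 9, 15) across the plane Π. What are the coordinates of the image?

(11, -15, -3)

P_1P_2 = (-7, -4, 3), P_1P_3 = (7, 1, 1); a normal to Π is P_1P_2 × P_1P_3 = (-7, 28, 21).
Using P_1: Π has equation -7x + 28y + 21z = -14.
λ = (n·S − d)/|n|² = (532 − (-14))/1274 = 3/7.
Reflection = S − 2λn = (5, 9, 15) − (6/7)·(-7, 28, 21) = (11, -15, -3).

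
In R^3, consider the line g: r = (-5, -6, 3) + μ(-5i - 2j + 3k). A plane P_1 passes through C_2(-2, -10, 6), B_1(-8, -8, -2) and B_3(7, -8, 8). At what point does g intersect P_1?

(10, 0, -6)

C_2B_1 = (-6, 2, -8), C_2B_3 = (9, 2, 2); a normal to P_1 is C_2B_1 × C_2B_3 = (20, -60, -30).
Using C_2: P_1 has equation 20x - 60y - 30z = 380.
Substitute r = (-5, -6, 3) + t(-5, -2, 3) into the plane: 170 + (-70)t = 380, so t = -3.
Intersection: (-5, -6, 3) + (-3)·(-5, -2, 3) = (10, 0, -6).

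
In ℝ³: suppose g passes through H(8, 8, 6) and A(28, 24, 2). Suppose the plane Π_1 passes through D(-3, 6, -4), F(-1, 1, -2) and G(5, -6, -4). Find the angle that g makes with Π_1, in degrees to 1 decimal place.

51.8

A direction vector for g is A − H = (20, 16, -4).
DF = (2, -5, 2), DG = (8, -12, 0); a normal to Π_1 is DF × DG = (24, 16, 16).
Using D: Π_1 has equation 24x + 16y + 16z = -40.
sin θ = |n·v| / (|n||v|) = |672| / (√1088 · √672) = 0.78591.
θ ≈ 51.8°.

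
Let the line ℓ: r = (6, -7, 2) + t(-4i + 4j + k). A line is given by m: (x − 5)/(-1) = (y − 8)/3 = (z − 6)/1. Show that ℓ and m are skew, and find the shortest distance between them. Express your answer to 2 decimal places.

1.39

m has direction (-1, 3, 1) through (5, 8, 6).
Common perpendicular direction n = (-4, 4, 1) × (-1, 3, 1) = (1, 3, -8).
With w = (5, 8, 6) − (6, -7, 2) = (-1, 15, 4), w · n = 12.
Since n ≠ 0 the lines are not parallel, and w · n = 12 ≠ 0 so they do not intersect; hence they are skew.
Distance = |w · n| / |n| = |12| / √74 ≈ 1.39.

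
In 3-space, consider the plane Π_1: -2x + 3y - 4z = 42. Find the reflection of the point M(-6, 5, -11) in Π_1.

(-2, -1, -3)

λ = (n·M − d)/|n|² = (71 − 42)/29 = 1.
Reflection = M − 2λn = (-6, 5, -11) − 2·(-2, 3, -4) = (-2, -1, -3).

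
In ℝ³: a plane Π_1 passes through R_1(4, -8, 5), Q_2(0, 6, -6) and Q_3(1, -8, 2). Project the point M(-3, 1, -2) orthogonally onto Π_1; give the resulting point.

(-1, 0, -4)

R_1Q_2 = (-4, 14, -11), R_1Q_3 = (-3, 0, -3); a normal to Π_1 is R_1Q_2 × R_1Q_3 = (-42, 21, 42).
Using R_1: Π_1 has equation -42x + 21y + 42z = -126.
Foot = M − λn with λ = (n·M − d)/|n|² = (63 − (-126))/3969 = 1/21.
Foot = (-3, 1, -2) − (1/21)·(-42, 21, 42) = (-1, 0, -4).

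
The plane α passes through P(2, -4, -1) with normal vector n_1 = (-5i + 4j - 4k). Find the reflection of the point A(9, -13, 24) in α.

(-21, 11, 0)

α: n_1·r = n_1·P gives -5x + 4y - 4z = -22.
λ = (n·A − d)/|n|² = (-193 − (-22))/57 = -3.
Reflection = A − 2λn = (9, -13, 24) − (-6)·(-5, 4, -4) = (-21, 11, 0).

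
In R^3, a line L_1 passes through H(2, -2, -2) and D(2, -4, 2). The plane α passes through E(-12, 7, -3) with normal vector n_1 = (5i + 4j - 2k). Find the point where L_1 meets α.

(2, -6, 6)

A direction vector for L_1 is D − H = (0, -2, 4).
α: n_1·r = n_1·E gives 5x + 4y - 2z = -26.
Substitute r = (2, -2, -2) + t(0, -2, 4) into the plane: 6 + (-16)t = -26, so t = 2.
Intersection: (2, -2, -2) + 2·(0, -2, 4) = (2, -6, 6).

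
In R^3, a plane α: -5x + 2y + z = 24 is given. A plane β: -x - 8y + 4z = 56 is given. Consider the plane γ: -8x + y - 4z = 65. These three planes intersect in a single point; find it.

Solving the 3×3 linear system -5x + 2y + z = 24, -x - 8y + 4z = 56, -8x + y - 4z = 65 (e.g. by elimination or Cramer's rule, determinant = -277) gives (-8, -7, -2).

(-8, -7, -2)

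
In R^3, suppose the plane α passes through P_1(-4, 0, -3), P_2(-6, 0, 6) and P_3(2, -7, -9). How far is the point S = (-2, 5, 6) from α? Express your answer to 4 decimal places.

P_1P_2 = (-2, 0, 9), P_1P_3 = (6, -7, -6); a normal to α is P_1P_2 × P_1P_3 = (63, 42, 14).
Using P_1: α has equation 63x + 42y + 14z = -294.
n·S − d = (63)·(-2) + (42)·(5) + (14)·(6) − (-294) = 462; |n| = √5929.
Distance = |462| / √5929 = 462/√5929 ≈ 6.0000.

6.0000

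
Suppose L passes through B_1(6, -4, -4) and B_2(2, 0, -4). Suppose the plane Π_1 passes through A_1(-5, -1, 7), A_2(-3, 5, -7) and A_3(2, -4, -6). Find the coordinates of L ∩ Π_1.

A direction vector for L is B_2 − B_1 = (-4, 4, 0).
A_1A_2 = (2, 6, -14), A_1A_3 = (7, -3, -13); a normal to Π_1 is A_1A_2 × A_1A_3 = (-120, -72, -48).
Using A_1: Π_1 has equation -120x - 72y - 48z = 336.
Substitute r = (6, -4, -4) + t(-4, 4, 0) into the plane: -240 + 192t = 336, so t = 3.
Intersection: (6, -4, -4) + 3·(-4, 4, 0) = (-6, 8, -4).

(-6, 8, -4)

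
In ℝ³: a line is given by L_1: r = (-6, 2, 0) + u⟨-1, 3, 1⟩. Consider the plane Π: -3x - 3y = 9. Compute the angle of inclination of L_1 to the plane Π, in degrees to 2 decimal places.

25.24

sin θ = |n·v| / (|n||v|) = |-6| / (√18 · √11) = 0.42640.
θ ≈ 25.24°.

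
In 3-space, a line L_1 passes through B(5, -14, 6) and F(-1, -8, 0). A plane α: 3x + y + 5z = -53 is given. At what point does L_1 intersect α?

A direction vector for L_1 is F − B = (-6, 6, -6).
Substitute r = (5, -14, 6) + t(-6, 6, -6) into the plane: 31 + (-42)t = -53, so t = 2.
Intersection: (5, -14, 6) + 2·(-6, 6, -6) = (-7, -2, -6).

(-7, -2, -6)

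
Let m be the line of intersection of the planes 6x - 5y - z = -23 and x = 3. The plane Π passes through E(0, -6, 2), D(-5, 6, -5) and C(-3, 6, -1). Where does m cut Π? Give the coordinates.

(3, 6, 11)

Direction of m: (6, -5, -1) × (1, 0, 0) = (0, -1, 5).
A point on m: solving the two plane equations with y = 8 gives (3, 8, 1).
ED = (-5, 12, -7), EC = (-3, 12, -3); a normal to Π is ED × EC = (48, 6, -24).
Using E: Π has equation 48x + 6y - 24z = -84.
Substitute r = (3, 8, 1) + t(0, -1, 5) into the plane: 168 + (-126)t = -84, so t = 2.
Intersection: (3, 8, 1) + 2·(0, -1, 5) = (3, 6, 11).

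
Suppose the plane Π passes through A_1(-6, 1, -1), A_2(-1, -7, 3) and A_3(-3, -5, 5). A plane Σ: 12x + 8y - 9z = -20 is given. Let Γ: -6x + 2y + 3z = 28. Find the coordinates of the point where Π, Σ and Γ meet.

(-6, 2, -4)

A_1A_2 = (5, -8, 4), A_1A_3 = (3, -6, 6); a normal to Π is A_1A_2 × A_1A_3 = (-24, -18, -6).
Using A_1: Π has equation -24x - 18y - 6z = 132.
Solving the 3×3 linear system -24x - 18y - 6z = 132, 12x + 8y - 9z = -20, -6x + 2y + 3z = 28 (e.g. by elimination or Cramer's rule, determinant = -1764) gives (-6, 2, -4).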